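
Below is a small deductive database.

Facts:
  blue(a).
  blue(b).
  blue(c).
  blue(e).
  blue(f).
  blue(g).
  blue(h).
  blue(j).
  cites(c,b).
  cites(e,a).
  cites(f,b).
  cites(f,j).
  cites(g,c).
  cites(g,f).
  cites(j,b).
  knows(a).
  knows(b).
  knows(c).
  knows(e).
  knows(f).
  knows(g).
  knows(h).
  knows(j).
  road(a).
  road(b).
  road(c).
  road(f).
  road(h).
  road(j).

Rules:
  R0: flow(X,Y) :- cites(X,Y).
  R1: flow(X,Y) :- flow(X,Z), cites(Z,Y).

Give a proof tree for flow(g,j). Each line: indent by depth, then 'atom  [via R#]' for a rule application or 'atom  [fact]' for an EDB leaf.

flow(g,j)  [via R1]
  flow(g,f)  [via R0]
    cites(g,f)  [fact]
  cites(f,j)  [fact]

round 1: derive flow(c,b) via R0 from cites(c,b)
round 1: derive flow(e,a) via R0 from cites(e,a)
round 1: derive flow(f,b) via R0 from cites(f,b)
round 1: derive flow(f,j) via R0 from cites(f,j)
round 1: derive flow(g,c) via R0 from cites(g,c)
round 1: derive flow(g,f) via R0 from cites(g,f)
round 1: derive flow(j,b) via R0 from cites(j,b)
round 2: derive flow(g,b) via R1 from flow(g,c), cites(c,b)
round 2: derive flow(g,j) via R1 from flow(g,f), cites(f,j)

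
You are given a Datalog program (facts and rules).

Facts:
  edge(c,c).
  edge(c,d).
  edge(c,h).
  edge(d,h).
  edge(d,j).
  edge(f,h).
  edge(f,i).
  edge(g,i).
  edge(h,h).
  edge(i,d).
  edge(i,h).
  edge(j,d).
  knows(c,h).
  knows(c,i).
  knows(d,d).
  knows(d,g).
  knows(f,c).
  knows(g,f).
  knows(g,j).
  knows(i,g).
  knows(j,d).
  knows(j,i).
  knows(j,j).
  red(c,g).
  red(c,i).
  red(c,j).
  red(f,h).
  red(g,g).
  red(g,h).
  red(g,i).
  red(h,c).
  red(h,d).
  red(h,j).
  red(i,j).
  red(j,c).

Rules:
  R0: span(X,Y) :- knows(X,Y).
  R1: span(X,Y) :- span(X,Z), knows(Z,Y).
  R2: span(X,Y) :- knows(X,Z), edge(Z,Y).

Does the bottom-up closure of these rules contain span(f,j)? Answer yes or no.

round 1: derive span(c,h) via R0 from knows(c,h)
round 1: derive span(c,i) via R0 from knows(c,i)
round 1: derive span(d,d) via R0 from knows(d,d)
round 1: derive span(d,g) via R0 from knows(d,g)
round 1: derive span(f,c) via R0 from knows(f,c)
round 1: derive span(g,f) via R0 from knows(g,f)
round 1: derive span(g,j) via R0 from knows(g,j)
round 1: derive span(i,g) via R0 from knows(i,g)
round 1: derive span(j,d) via R0 from knows(j,d)
round 1: derive span(j,i) via R0 from knows(j,i)
round 1: derive span(j,j) via R0 from knows(j,j)
round 1: derive span(c,d) via R2 from knows(c,i), edge(i,d)
round 1: derive span(d,h) via R2 from knows(d,d), edge(d,h)
round 1: derive span(d,i) via R2 from knows(d,g), edge(g,i)
round 1: derive span(d,j) via R2 from knows(d,d), edge(d,j)
round 1: derive span(f,d) via R2 from knows(f,c), edge(c,d)
round 1: derive span(f,h) via R2 from knows(f,c), edge(c,h)
round 1: derive span(g,d) via R2 from knows(g,j), edge(j,d)
round 1: derive span(g,h) via R2 from knows(g,f), edge(f,h)
round 1: derive span(g,i) via R2 from knows(g,f), edge(f,i)
round 1: derive span(i,i) via R2 from knows(i,g), edge(g,i)
round 1: derive span(j,h) via R2 from knows(j,d), edge(d,h)
round 2: derive span(c,g) via R1 from span(c,d), knows(d,g)
round 2: derive span(d,f) via R1 from span(d,g), knows(g,f)
round 2: derive span(f,g) via R1 from span(f,d), knows(d,g)
round 2: derive span(f,i) via R1 from span(f,c), knows(c,i)
round 2: derive span(g,c) via R1 from span(g,f), knows(f,c)
round 2: derive span(g,g) via R1 from span(g,d), knows(d,g)
round 2: derive span(i,f) via R1 from span(i,g), knows(g,f)
round 2: derive span(i,j) via R1 from span(i,g), knows(g,j)
round 2: derive span(j,g) via R1 from span(j,d), knows(d,g)
round 3: derive span(c,f) via R1 from span(c,g), knows(g,f)
round 3: derive span(c,j) via R1 from span(c,g), knows(g,j)
round 3: derive span(d,c) via R1 from span(d,f), knows(f,c)
round 3: derive span(f,f) via R1 from span(f,g), knows(g,f)
round 3: derive span(f,j) via R1 from span(f,g), knows(g,j)
round 3: derive span(i,c) via R1 from span(i,f), knows(f,c)
round 3: derive span(i,d) via R1 from span(i,j), knows(j,d)
round 3: derive span(j,f) via R1 from span(j,g), knows(g,f)
round 4: derive span(c,c) via R1 from span(c,f), knows(f,c)
round 4: derive span(i,h) via R1 from span(i,c), knows(c,h)
round 4: derive span(j,c) via R1 from span(j,f), knows(f,c)

yes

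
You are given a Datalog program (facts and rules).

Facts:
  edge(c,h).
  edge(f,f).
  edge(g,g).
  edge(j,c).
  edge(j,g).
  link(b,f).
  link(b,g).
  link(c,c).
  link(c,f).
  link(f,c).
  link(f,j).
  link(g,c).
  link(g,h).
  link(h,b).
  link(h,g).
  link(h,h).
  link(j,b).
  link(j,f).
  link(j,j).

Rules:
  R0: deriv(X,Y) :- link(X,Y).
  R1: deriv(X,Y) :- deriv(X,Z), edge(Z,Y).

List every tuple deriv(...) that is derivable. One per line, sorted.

deriv(b,f)
deriv(b,g)
deriv(c,c)
deriv(c,f)
deriv(c,h)
deriv(f,c)
deriv(f,g)
deriv(f,h)
deriv(f,j)
deriv(g,c)
deriv(g,h)
deriv(h,b)
deriv(h,g)
deriv(h,h)
deriv(j,b)
deriv(j,c)
deriv(j,f)
deriv(j,g)
deriv(j,h)
deriv(j,j)

round 1: derive deriv(b,f) via R0 from link(b,f)
round 1: derive deriv(b,g) via R0 from link(b,g)
round 1: derive deriv(c,c) via R0 from link(c,c)
round 1: derive deriv(c,f) via R0 from link(c,f)
round 1: derive deriv(f,c) via R0 from link(f,c)
round 1: derive deriv(f,j) via R0 from link(f,j)
round 1: derive deriv(g,c) via R0 from link(g,c)
round 1: derive deriv(g,h) via R0 from link(g,h)
round 1: derive deriv(h,b) via R0 from link(h,b)
round 1: derive deriv(h,g) via R0 from link(h,g)
round 1: derive deriv(h,h) via R0 from link(h,h)
round 1: derive deriv(j,b) via R0 from link(j,b)
round 1: derive deriv(j,f) via R0 from link(j,f)
round 1: derive deriv(j,j) via R0 from link(j,j)
round 2: derive deriv(c,h) via R1 from deriv(c,c), edge(c,h)
round 2: derive deriv(f,g) via R1 from deriv(f,j), edge(j,g)
round 2: derive deriv(f,h) via R1 from deriv(f,c), edge(c,h)
round 2: derive deriv(j,c) via R1 from deriv(j,j), edge(j,c)
round 2: derive deriv(j,g) via R1 from deriv(j,j), edge(j,g)
round 3: derive deriv(j,h) via R1 from deriv(j,c), edge(c,h)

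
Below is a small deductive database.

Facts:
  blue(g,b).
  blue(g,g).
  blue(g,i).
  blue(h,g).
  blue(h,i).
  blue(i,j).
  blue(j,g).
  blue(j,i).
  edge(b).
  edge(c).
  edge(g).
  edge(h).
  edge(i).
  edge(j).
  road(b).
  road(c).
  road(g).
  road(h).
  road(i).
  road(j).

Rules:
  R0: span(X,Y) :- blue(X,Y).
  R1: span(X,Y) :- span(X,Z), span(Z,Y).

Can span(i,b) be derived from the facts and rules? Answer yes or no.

yes

round 1: derive span(g,b) via R0 from blue(g,b)
round 1: derive span(g,g) via R0 from blue(g,g)
round 1: derive span(g,i) via R0 from blue(g,i)
round 1: derive span(h,g) via R0 from blue(h,g)
round 1: derive span(h,i) via R0 from blue(h,i)
round 1: derive span(i,j) via R0 from blue(i,j)
round 1: derive span(j,g) via R0 from blue(j,g)
round 1: derive span(j,i) via R0 from blue(j,i)
round 2: derive span(g,j) via R1 from span(g,i), span(i,j)
round 2: derive span(h,b) via R1 from span(h,g), span(g,b)
round 2: derive span(h,j) via R1 from span(h,i), span(i,j)
round 2: derive span(i,g) via R1 from span(i,j), span(j,g)
round 2: derive span(i,i) via R1 from span(i,j), span(j,i)
round 2: derive span(j,b) via R1 from span(j,g), span(g,b)
round 2: derive span(j,j) via R1 from span(j,i), span(i,j)
round 3: derive span(i,b) via R1 from span(i,g), span(g,b)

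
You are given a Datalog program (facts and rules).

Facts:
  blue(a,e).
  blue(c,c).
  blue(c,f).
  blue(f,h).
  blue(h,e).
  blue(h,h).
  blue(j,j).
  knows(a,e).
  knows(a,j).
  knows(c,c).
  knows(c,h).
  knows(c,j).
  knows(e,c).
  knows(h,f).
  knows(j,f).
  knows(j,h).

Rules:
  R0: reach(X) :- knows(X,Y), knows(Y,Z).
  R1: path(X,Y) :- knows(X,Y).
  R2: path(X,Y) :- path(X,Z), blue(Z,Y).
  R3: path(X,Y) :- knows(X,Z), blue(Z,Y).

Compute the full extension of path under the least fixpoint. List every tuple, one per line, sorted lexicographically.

round 1: derive path(a,e) via R1 from knows(a,e)
round 1: derive path(a,j) via R1 from knows(a,j)
round 1: derive path(c,c) via R1 from knows(c,c)
round 1: derive path(c,h) via R1 from knows(c,h)
round 1: derive path(c,j) via R1 from knows(c,j)
round 1: derive path(e,c) via R1 from knows(e,c)
round 1: derive path(h,f) via R1 from knows(h,f)
round 1: derive path(j,f) via R1 from knows(j,f)
round 1: derive path(j,h) via R1 from knows(j,h)
round 1: derive path(c,e) via R3 from knows(c,h), blue(h,e)
round 1: derive path(c,f) via R3 from knows(c,c), blue(c,f)
round 1: derive path(e,f) via R3 from knows(e,c), blue(c,f)
round 1: derive path(h,h) via R3 from knows(h,f), blue(f,h)
round 1: derive path(j,e) via R3 from knows(j,h), blue(h,e)
round 2: derive path(e,h) via R2 from path(e,f), blue(f,h)
round 2: derive path(h,e) via R2 from path(h,h), blue(h,e)
round 3: derive path(e,e) via R2 from path(e,h), blue(h,e)

path(a,e)
path(a,j)
path(c,c)
path(c,e)
path(c,f)
path(c,h)
path(c,j)
path(e,c)
path(e,e)
path(e,f)
path(e,h)
path(h,e)
path(h,f)
path(h,h)
path(j,e)
path(j,f)
path(j,h)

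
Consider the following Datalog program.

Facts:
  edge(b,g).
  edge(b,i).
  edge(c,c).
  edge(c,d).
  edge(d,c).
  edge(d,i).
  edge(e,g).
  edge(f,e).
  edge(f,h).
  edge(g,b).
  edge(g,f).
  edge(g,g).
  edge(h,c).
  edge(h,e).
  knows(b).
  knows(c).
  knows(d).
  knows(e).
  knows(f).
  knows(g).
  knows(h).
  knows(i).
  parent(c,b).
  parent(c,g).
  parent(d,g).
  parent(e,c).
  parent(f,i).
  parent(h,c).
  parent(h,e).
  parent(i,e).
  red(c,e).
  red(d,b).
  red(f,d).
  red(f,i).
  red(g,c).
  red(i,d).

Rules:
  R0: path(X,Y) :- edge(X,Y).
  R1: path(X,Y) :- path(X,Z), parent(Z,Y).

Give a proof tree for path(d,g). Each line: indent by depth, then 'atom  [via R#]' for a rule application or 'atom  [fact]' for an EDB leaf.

path(d,g)  [via R1]
  path(d,c)  [via R0]
    edge(d,c)  [fact]
  parent(c,g)  [fact]

round 1: derive path(b,g) via R0 from edge(b,g)
round 1: derive path(b,i) via R0 from edge(b,i)
round 1: derive path(c,c) via R0 from edge(c,c)
round 1: derive path(c,d) via R0 from edge(c,d)
round 1: derive path(d,c) via R0 from edge(d,c)
round 1: derive path(d,i) via R0 from edge(d,i)
round 1: derive path(e,g) via R0 from edge(e,g)
round 1: derive path(f,e) via R0 from edge(f,e)
round 1: derive path(f,h) via R0 from edge(f,h)
round 1: derive path(g,b) via R0 from edge(g,b)
round 1: derive path(g,f) via R0 from edge(g,f)
round 1: derive path(g,g) via R0 from edge(g,g)
round 1: derive path(h,c) via R0 from edge(h,c)
round 1: derive path(h,e) via R0 from edge(h,e)
round 2: derive path(b,e) via R1 from path(b,i), parent(i,e)
round 2: derive path(c,b) via R1 from path(c,c), parent(c,b)
round 2: derive path(c,g) via R1 from path(c,c), parent(c,g)
round 2: derive path(d,b) via R1 from path(d,c), parent(c,b)
round 2: derive path(d,e) via R1 from path(d,i), parent(i,e)
round 2: derive path(d,g) via R1 from path(d,c), parent(c,g)
round 2: derive path(f,c) via R1 from path(f,e), parent(e,c)
round 2: derive path(g,i) via R1 from path(g,f), parent(f,i)
round 2: derive path(h,b) via R1 from path(h,c), parent(c,b)
round 2: derive path(h,g) via R1 from path(h,c), parent(c,g)
round 3: derive path(b,c) via R1 from path(b,e), parent(e,c)
round 3: derive path(f,b) via R1 from path(f,c), parent(c,b)
round 3: derive path(f,g) via R1 from path(f,c), parent(c,g)
round 3: derive path(g,e) via R1 from path(g,i), parent(i,e)
round 4: derive path(b,b) via R1 from path(b,c), parent(c,b)
round 4: derive path(g,c) via R1 from path(g,e), parent(e,c)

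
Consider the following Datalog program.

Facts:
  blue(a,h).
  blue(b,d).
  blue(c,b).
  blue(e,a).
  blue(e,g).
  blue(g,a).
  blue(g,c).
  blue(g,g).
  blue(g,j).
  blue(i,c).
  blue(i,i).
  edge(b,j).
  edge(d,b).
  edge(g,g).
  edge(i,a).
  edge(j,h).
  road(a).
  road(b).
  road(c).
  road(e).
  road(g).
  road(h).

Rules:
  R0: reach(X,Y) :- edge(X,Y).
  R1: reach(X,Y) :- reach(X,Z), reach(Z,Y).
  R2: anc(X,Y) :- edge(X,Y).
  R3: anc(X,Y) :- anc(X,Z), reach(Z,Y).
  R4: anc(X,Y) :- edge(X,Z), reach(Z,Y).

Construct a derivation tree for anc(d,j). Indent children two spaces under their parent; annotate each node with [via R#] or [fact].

anc(d,j)  [via R3]
  anc(d,b)  [via R2]
    edge(d,b)  [fact]
  reach(b,j)  [via R0]
    edge(b,j)  [fact]

round 1: derive reach(b,j) via R0 from edge(b,j)
round 1: derive reach(d,b) via R0 from edge(d,b)
round 1: derive reach(g,g) via R0 from edge(g,g)
round 1: derive reach(i,a) via R0 from edge(i,a)
round 1: derive reach(j,h) via R0 from edge(j,h)
round 1: derive anc(b,j) via R2 from edge(b,j)
round 1: derive anc(d,b) via R2 from edge(d,b)
round 1: derive anc(g,g) via R2 from edge(g,g)
round 1: derive anc(i,a) via R2 from edge(i,a)
round 1: derive anc(j,h) via R2 from edge(j,h)
round 2: derive reach(b,h) via R1 from reach(b,j), reach(j,h)
round 2: derive reach(d,j) via R1 from reach(d,b), reach(b,j)
round 2: derive anc(b,h) via R3 from anc(b,j), reach(j,h)
round 2: derive anc(d,j) via R3 from anc(d,b), reach(b,j)
round 3: derive reach(d,h) via R1 from reach(d,b), reach(b,h)
round 3: derive anc(d,h) via R3 from anc(d,b), reach(b,h)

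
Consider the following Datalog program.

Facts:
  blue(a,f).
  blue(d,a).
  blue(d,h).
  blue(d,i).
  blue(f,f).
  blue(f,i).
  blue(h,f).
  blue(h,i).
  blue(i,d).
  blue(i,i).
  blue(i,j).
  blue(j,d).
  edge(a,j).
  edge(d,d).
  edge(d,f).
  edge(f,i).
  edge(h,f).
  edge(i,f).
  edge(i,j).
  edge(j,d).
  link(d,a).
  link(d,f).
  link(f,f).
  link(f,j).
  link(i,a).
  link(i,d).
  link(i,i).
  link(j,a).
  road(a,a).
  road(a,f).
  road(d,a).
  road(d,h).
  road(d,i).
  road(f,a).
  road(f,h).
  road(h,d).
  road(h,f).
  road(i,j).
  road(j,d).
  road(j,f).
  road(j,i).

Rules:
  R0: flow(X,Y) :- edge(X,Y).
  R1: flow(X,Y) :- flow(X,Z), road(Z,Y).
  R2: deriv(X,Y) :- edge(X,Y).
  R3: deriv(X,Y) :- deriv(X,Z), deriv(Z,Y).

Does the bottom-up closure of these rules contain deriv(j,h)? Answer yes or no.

round 1: derive deriv(a,j) via R2 from edge(a,j)
round 1: derive deriv(d,d) via R2 from edge(d,d)
round 1: derive deriv(d,f) via R2 from edge(d,f)
round 1: derive deriv(f,i) via R2 from edge(f,i)
round 1: derive deriv(h,f) via R2 from edge(h,f)
round 1: derive deriv(i,f) via R2 from edge(i,f)
round 1: derive deriv(i,j) via R2 from edge(i,j)
round 1: derive deriv(j,d) via R2 from edge(j,d)
round 2: derive deriv(a,d) via R3 from deriv(a,j), deriv(j,d)
round 2: derive deriv(d,i) via R3 from deriv(d,f), deriv(f,i)
round 2: derive deriv(f,f) via R3 from deriv(f,i), deriv(i,f)
round 2: derive deriv(f,j) via R3 from deriv(f,i), deriv(i,j)
round 2: derive deriv(h,i) via R3 from deriv(h,f), deriv(f,i)
round 2: derive deriv(i,d) via R3 from deriv(i,j), deriv(j,d)
round 2: derive deriv(i,i) via R3 from deriv(i,f), deriv(f,i)
round 2: derive deriv(j,f) via R3 from deriv(j,d), deriv(d,f)
round 3: derive deriv(a,f) via R3 from deriv(a,d), deriv(d,f)
round 3: derive deriv(a,i) via R3 from deriv(a,d), deriv(d,i)
round 3: derive deriv(d,j) via R3 from deriv(d,f), deriv(f,j)
round 3: derive deriv(f,d) via R3 from deriv(f,i), deriv(i,d)
round 3: derive deriv(h,d) via R3 from deriv(h,i), deriv(i,d)
round 3: derive deriv(h,j) via R3 from deriv(h,f), deriv(f,j)
round 3: derive deriv(j,i) via R3 from deriv(j,d), deriv(d,i)
round 3: derive deriv(j,j) via R3 from deriv(j,f), deriv(f,j)

no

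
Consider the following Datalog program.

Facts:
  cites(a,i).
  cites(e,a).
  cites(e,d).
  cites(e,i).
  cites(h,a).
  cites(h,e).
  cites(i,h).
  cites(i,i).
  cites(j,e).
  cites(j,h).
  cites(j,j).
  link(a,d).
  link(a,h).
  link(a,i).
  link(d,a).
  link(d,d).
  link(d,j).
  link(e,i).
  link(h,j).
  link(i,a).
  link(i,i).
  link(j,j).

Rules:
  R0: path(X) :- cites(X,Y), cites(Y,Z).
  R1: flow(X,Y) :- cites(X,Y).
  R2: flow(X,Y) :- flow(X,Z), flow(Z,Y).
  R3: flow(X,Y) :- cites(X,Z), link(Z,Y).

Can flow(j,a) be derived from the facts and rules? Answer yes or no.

yes

round 1: derive flow(a,i) via R1 from cites(a,i)
round 1: derive flow(e,a) via R1 from cites(e,a)
round 1: derive flow(e,d) via R1 from cites(e,d)
round 1: derive flow(e,i) via R1 from cites(e,i)
round 1: derive flow(h,a) via R1 from cites(h,a)
round 1: derive flow(h,e) via R1 from cites(h,e)
round 1: derive flow(i,h) via R1 from cites(i,h)
round 1: derive flow(i,i) via R1 from cites(i,i)
round 1: derive flow(j,e) via R1 from cites(j,e)
round 1: derive flow(j,h) via R1 from cites(j,h)
round 1: derive flow(j,j) via R1 from cites(j,j)
round 1: derive flow(a,a) via R3 from cites(a,i), link(i,a)
round 1: derive flow(e,h) via R3 from cites(e,a), link(a,h)
round 1: derive flow(e,j) via R3 from cites(e,d), link(d,j)
round 1: derive flow(h,d) via R3 from cites(h,a), link(a,d)
round 1: derive flow(h,h) via R3 from cites(h,a), link(a,h)
round 1: derive flow(h,i) via R3 from cites(h,a), link(a,i)
round 1: derive flow(i,a) via R3 from cites(i,i), link(i,a)
round 1: derive flow(i,j) via R3 from cites(i,h), link(h,j)
round 1: derive flow(j,i) via R3 from cites(j,e), link(e,i)
round 2: derive flow(a,h) via R2 from flow(a,i), flow(i,h)
round 2: derive flow(a,j) via R2 from flow(a,i), flow(i,j)
round 2: derive flow(e,e) via R2 from flow(e,h), flow(h,e)
round 2: derive flow(h,j) via R2 from flow(h,e), flow(e,j)
round 2: derive flow(i,d) via R2 from flow(i,h), flow(h,d)
round 2: derive flow(i,e) via R2 from flow(i,h), flow(h,e)
round 2: derive flow(j,a) via R2 from flow(j,e), flow(e,a)
round 2: derive flow(j,d) via R2 from flow(j,e), flow(e,d)
round 3: derive flow(a,d) via R2 from flow(a,h), flow(h,d)
round 3: derive flow(a,e) via R2 from flow(a,h), flow(h,e)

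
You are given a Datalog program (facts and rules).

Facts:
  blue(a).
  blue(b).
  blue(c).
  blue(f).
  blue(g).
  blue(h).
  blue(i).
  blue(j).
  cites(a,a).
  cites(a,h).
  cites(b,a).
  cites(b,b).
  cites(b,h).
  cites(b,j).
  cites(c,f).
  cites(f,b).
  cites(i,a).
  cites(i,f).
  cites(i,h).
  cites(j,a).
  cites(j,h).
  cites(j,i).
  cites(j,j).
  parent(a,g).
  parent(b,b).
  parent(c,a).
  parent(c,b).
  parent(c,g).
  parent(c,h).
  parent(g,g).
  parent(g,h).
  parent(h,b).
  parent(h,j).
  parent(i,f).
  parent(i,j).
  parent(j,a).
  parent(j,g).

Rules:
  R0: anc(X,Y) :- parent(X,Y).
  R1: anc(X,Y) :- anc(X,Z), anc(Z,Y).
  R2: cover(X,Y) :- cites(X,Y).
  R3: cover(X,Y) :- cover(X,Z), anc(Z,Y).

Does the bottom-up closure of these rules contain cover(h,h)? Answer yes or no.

round 1: derive anc(a,g) via R0 from parent(a,g)
round 1: derive anc(b,b) via R0 from parent(b,b)
round 1: derive anc(c,a) via R0 from parent(c,a)
round 1: derive anc(c,b) via R0 from parent(c,b)
round 1: derive anc(c,g) via R0 from parent(c,g)
round 1: derive anc(c,h) via R0 from parent(c,h)
round 1: derive anc(g,g) via R0 from parent(g,g)
round 1: derive anc(g,h) via R0 from parent(g,h)
round 1: derive anc(h,b) via R0 from parent(h,b)
round 1: derive anc(h,j) via R0 from parent(h,j)
round 1: derive anc(i,f) via R0 from parent(i,f)
round 1: derive anc(i,j) via R0 from parent(i,j)
round 1: derive anc(j,a) via R0 from parent(j,a)
round 1: derive anc(j,g) via R0 from parent(j,g)
round 1: derive cover(a,a) via R2 from cites(a,a)
round 1: derive cover(a,h) via R2 from cites(a,h)
round 1: derive cover(b,a) via R2 from cites(b,a)
round 1: derive cover(b,b) via R2 from cites(b,b)
round 1: derive cover(b,h) via R2 from cites(b,h)
round 1: derive cover(b,j) via R2 from cites(b,j)
round 1: derive cover(c,f) via R2 from cites(c,f)
round 1: derive cover(f,b) via R2 from cites(f,b)
round 1: derive cover(i,a) via R2 from cites(i,a)
round 1: derive cover(i,f) via R2 from cites(i,f)
round 1: derive cover(i,h) via R2 from cites(i,h)
round 1: derive cover(j,a) via R2 from cites(j,a)
round 1: derive cover(j,h) via R2 from cites(j,h)
round 1: derive cover(j,i) via R2 from cites(j,i)
round 1: derive cover(j,j) via R2 from cites(j,j)
round 2: derive anc(a,h) via R1 from anc(a,g), anc(g,h)
round 2: derive anc(c,j) via R1 from anc(c,h), anc(h,j)
round 2: derive anc(g,b) via R1 from anc(g,h), anc(h,b)
round 2: derive anc(g,j) via R1 from anc(g,h), anc(h,j)
round 2: derive anc(h,a) via R1 from anc(h,j), anc(j,a)
round 2: derive anc(h,g) via R1 from anc(h,j), anc(j,g)
round 2: derive anc(i,a) via R1 from anc(i,j), anc(j,a)
round 2: derive anc(i,g) via R1 from anc(i,j), anc(j,g)
round 2: derive anc(j,h) via R1 from anc(j,g), anc(g,h)
round 2: derive cover(a,b) via R3 from cover(a,h), anc(h,b)
round 2: derive cover(a,g) via R3 from cover(a,a), anc(a,g)
round 2: derive cover(a,j) via R3 from cover(a,h), anc(h,j)
round 2: derive cover(b,g) via R3 from cover(b,a), anc(a,g)
round 2: derive cover(i,b) via R3 from cover(i,h), anc(h,b)
round 2: derive cover(i,g) via R3 from cover(i,a), anc(a,g)
round 2: derive cover(i,j) via R3 from cover(i,h), anc(h,j)
round 2: derive cover(j,b) via R3 from cover(j,h), anc(h,b)
round 2: derive cover(j,f) via R3 from cover(j,i), anc(i,f)
round 2: derive cover(j,g) via R3 from cover(j,a), anc(a,g)
round 3: derive anc(a,a) via R1 from anc(a,h), anc(h,a)
round 3: derive anc(a,b) via R1 from anc(a,g), anc(g,b)
round 3: derive anc(a,j) via R1 from anc(a,g), anc(g,j)
round 3: derive anc(g,a) via R1 from anc(g,h), anc(h,a)
round 3: derive anc(h,h) via R1 from anc(h,a), anc(a,h)
round 3: derive anc(i,b) via R1 from anc(i,g), anc(g,b)
round 3: derive anc(i,h) via R1 from anc(i,a), anc(a,h)
round 3: derive anc(j,b) via R1 from anc(j,g), anc(g,b)
round 3: derive anc(j,j) via R1 from anc(j,g), anc(g,j)

no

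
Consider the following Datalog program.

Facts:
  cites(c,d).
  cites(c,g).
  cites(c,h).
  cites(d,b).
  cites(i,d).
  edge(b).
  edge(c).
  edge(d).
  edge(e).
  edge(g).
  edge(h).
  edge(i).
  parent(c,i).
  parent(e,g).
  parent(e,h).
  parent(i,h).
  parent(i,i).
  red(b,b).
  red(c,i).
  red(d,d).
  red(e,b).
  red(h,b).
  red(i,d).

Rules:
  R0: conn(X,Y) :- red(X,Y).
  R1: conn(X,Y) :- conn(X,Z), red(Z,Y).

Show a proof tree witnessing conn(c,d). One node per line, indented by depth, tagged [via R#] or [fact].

conn(c,d)  [via R1]
  conn(c,i)  [via R0]
    red(c,i)  [fact]
  red(i,d)  [fact]

round 1: derive conn(b,b) via R0 from red(b,b)
round 1: derive conn(c,i) via R0 from red(c,i)
round 1: derive conn(d,d) via R0 from red(d,d)
round 1: derive conn(e,b) via R0 from red(e,b)
round 1: derive conn(h,b) via R0 from red(h,b)
round 1: derive conn(i,d) via R0 from red(i,d)
round 2: derive conn(c,d) via R1 from conn(c,i), red(i,d)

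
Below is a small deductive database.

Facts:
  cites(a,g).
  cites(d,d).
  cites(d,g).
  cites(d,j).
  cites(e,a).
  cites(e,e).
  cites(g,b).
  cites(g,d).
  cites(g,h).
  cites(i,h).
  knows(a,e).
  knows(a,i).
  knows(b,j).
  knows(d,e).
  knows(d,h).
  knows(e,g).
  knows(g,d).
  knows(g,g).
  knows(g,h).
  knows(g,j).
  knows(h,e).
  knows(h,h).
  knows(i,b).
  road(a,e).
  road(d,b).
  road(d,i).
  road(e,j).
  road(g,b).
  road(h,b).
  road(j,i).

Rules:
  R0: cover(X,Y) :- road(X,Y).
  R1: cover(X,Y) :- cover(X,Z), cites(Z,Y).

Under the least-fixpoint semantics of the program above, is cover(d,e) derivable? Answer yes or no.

round 1: derive cover(a,e) via R0 from road(a,e)
round 1: derive cover(d,b) via R0 from road(d,b)
round 1: derive cover(d,i) via R0 from road(d,i)
round 1: derive cover(e,j) via R0 from road(e,j)
round 1: derive cover(g,b) via R0 from road(g,b)
round 1: derive cover(h,b) via R0 from road(h,b)
round 1: derive cover(j,i) via R0 from road(j,i)
round 2: derive cover(a,a) via R1 from cover(a,e), cites(e,a)
round 2: derive cover(d,h) via R1 from cover(d,i), cites(i,h)
round 2: derive cover(j,h) via R1 from cover(j,i), cites(i,h)
round 3: derive cover(a,g) via R1 from cover(a,a), cites(a,g)
round 4: derive cover(a,b) via R1 from cover(a,g), cites(g,b)
round 4: derive cover(a,d) via R1 from cover(a,g), cites(g,d)
round 4: derive cover(a,h) via R1 from cover(a,g), cites(g,h)
round 5: derive cover(a,j) via R1 from cover(a,d), cites(d,j)

no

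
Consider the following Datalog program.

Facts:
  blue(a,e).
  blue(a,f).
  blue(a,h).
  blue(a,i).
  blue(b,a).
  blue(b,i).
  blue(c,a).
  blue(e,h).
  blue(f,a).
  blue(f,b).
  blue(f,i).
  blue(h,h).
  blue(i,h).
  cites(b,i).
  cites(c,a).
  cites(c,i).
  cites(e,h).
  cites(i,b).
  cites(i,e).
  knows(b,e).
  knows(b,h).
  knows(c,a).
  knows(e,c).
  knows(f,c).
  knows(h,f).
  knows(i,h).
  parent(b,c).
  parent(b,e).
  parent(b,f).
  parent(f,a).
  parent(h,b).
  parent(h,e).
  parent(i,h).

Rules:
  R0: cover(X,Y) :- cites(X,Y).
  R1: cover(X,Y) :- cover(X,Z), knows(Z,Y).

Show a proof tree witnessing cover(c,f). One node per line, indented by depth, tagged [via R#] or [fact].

round 1: derive cover(b,i) via R0 from cites(b,i)
round 1: derive cover(c,a) via R0 from cites(c,a)
round 1: derive cover(c,i) via R0 from cites(c,i)
round 1: derive cover(e,h) via R0 from cites(e,h)
round 1: derive cover(i,b) via R0 from cites(i,b)
round 1: derive cover(i,e) via R0 from cites(i,e)
round 2: derive cover(b,h) via R1 from cover(b,i), knows(i,h)
round 2: derive cover(c,h) via R1 from cover(c,i), knows(i,h)
round 2: derive cover(e,f) via R1 from cover(e,h), knows(h,f)
round 2: derive cover(i,c) via R1 from cover(i,e), knows(e,c)
round 2: derive cover(i,h) via R1 from cover(i,b), knows(b,h)
round 3: derive cover(b,f) via R1 from cover(b,h), knows(h,f)
round 3: derive cover(c,f) via R1 from cover(c,h), knows(h,f)
round 3: derive cover(e,c) via R1 from cover(e,f), knows(f,c)
round 3: derive cover(i,a) via R1 from cover(i,c), knows(c,a)
round 3: derive cover(i,f) via R1 from cover(i,h), knows(h,f)
round 4: derive cover(b,c) via R1 from cover(b,f), knows(f,c)
round 4: derive cover(c,c) via R1 from cover(c,f), knows(f,c)
round 4: derive cover(e,a) via R1 from cover(e,c), knows(c,a)
round 5: derive cover(b,a) via R1 from cover(b,c), knows(c,a)

cover(c,f)  [via R1]
  cover(c,h)  [via R1]
    cover(c,i)  [via R0]
      cites(c,i)  [fact]
    knows(i,h)  [fact]
  knows(h,f)  [fact]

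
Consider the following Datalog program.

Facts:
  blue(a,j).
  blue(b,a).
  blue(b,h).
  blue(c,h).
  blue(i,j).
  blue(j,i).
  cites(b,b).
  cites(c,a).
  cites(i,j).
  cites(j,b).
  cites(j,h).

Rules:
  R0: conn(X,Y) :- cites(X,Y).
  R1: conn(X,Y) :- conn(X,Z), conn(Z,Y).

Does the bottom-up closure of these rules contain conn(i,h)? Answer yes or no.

yes

round 1: derive conn(b,b) via R0 from cites(b,b)
round 1: derive conn(c,a) via R0 from cites(c,a)
round 1: derive conn(i,j) via R0 from cites(i,j)
round 1: derive conn(j,b) via R0 from cites(j,b)
round 1: derive conn(j,h) via R0 from cites(j,h)
round 2: derive conn(i,b) via R1 from conn(i,j), conn(j,b)
round 2: derive conn(i,h) via R1 from conn(i,j), conn(j,h)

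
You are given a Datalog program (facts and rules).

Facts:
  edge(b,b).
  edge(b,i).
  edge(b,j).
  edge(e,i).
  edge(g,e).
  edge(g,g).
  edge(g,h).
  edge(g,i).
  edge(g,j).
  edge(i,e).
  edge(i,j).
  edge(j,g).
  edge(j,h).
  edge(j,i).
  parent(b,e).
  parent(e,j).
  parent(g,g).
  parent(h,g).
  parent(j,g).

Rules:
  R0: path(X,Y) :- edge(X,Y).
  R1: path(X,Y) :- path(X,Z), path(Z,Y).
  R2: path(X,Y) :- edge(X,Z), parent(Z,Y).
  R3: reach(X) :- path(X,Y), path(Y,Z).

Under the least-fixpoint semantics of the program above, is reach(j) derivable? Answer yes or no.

round 1: derive path(b,b) via R0 from edge(b,b)
round 1: derive path(b,i) via R0 from edge(b,i)
round 1: derive path(b,j) via R0 from edge(b,j)
round 1: derive path(e,i) via R0 from edge(e,i)
round 1: derive path(g,e) via R0 from edge(g,e)
round 1: derive path(g,g) via R0 from edge(g,g)
round 1: derive path(g,h) via R0 from edge(g,h)
round 1: derive path(g,i) via R0 from edge(g,i)
round 1: derive path(g,j) via R0 from edge(g,j)
round 1: derive path(i,e) via R0 from edge(i,e)
round 1: derive path(i,j) via R0 from edge(i,j)
round 1: derive path(j,g) via R0 from edge(j,g)
round 1: derive path(j,h) via R0 from edge(j,h)
round 1: derive path(j,i) via R0 from edge(j,i)
round 1: derive path(b,e) via R2 from edge(b,b), parent(b,e)
round 1: derive path(b,g) via R2 from edge(b,j), parent(j,g)
round 1: derive path(i,g) via R2 from edge(i,j), parent(j,g)
round 2: derive path(b,h) via R1 from path(b,g), path(g,h)
round 2: derive path(e,e) via R1 from path(e,i), path(i,e)
round 2: derive path(e,g) via R1 from path(e,i), path(i,g)
round 2: derive path(e,j) via R1 from path(e,i), path(i,j)
round 2: derive path(i,h) via R1 from path(i,g), path(g,h)
round 2: derive path(i,i) via R1 from path(i,e), path(e,i)
round 2: derive path(j,e) via R1 from path(j,g), path(g,e)
round 2: derive path(j,j) via R1 from path(j,g), path(g,j)
round 2: derive reach(b) via R3 from path(b,b), path(b,b)
round 2: derive reach(e) via R3 from path(e,i), path(i,e)
round 2: derive reach(g) via R3 from path(g,e), path(e,i)
round 2: derive reach(i) via R3 from path(i,e), path(e,i)
round 2: derive reach(j) via R3 from path(j,g), path(g,e)
round 3: derive path(e,h) via R1 from path(e,g), path(g,h)

yes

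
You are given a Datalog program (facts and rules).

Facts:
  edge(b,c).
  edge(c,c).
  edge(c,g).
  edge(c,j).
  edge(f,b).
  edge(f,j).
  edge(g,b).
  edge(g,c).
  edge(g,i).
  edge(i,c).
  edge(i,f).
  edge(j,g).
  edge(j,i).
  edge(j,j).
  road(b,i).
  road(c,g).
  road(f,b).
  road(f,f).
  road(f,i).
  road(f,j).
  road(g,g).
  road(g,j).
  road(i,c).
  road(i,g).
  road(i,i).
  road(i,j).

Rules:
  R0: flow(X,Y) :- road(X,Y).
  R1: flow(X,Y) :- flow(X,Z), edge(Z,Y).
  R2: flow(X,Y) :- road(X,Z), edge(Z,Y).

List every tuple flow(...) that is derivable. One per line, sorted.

flow(b,b)
flow(b,c)
flow(b,f)
flow(b,g)
flow(b,i)
flow(b,j)
flow(c,b)
flow(c,c)
flow(c,f)
flow(c,g)
flow(c,i)
flow(c,j)
flow(f,b)
flow(f,c)
flow(f,f)
flow(f,g)
flow(f,i)
flow(f,j)
flow(g,b)
flow(g,c)
flow(g,f)
flow(g,g)
flow(g,i)
flow(g,j)
flow(i,b)
flow(i,c)
flow(i,f)
flow(i,g)
flow(i,i)
flow(i,j)

round 1: derive flow(b,i) via R0 from road(b,i)
round 1: derive flow(c,g) via R0 from road(c,g)
round 1: derive flow(f,b) via R0 from road(f,b)
round 1: derive flow(f,f) via R0 from road(f,f)
round 1: derive flow(f,i) via R0 from road(f,i)
round 1: derive flow(f,j) via R0 from road(f,j)
round 1: derive flow(g,g) via R0 from road(g,g)
round 1: derive flow(g,j) via R0 from road(g,j)
round 1: derive flow(i,c) via R0 from road(i,c)
round 1: derive flow(i,g) via R0 from road(i,g)
round 1: derive flow(i,i) via R0 from road(i,i)
round 1: derive flow(i,j) via R0 from road(i,j)
round 1: derive flow(b,c) via R2 from road(b,i), edge(i,c)
round 1: derive flow(b,f) via R2 from road(b,i), edge(i,f)
round 1: derive flow(c,b) via R2 from road(c,g), edge(g,b)
round 1: derive flow(c,c) via R2 from road(c,g), edge(g,c)
round 1: derive flow(c,i) via R2 from road(c,g), edge(g,i)
round 1: derive flow(f,c) via R2 from road(f,b), edge(b,c)
round 1: derive flow(f,g) via R2 from road(f,j), edge(j,g)
round 1: derive flow(g,b) via R2 from road(g,g), edge(g,b)
round 1: derive flow(g,c) via R2 from road(g,g), edge(g,c)
round 1: derive flow(g,i) via R2 from road(g,g), edge(g,i)
round 1: derive flow(i,b) via R2 from road(i,g), edge(g,b)
round 1: derive flow(i,f) via R2 from road(i,i), edge(i,f)
round 2: derive flow(b,b) via R1 from flow(b,f), edge(f,b)
round 2: derive flow(b,g) via R1 from flow(b,c), edge(c,g)
round 2: derive flow(b,j) via R1 from flow(b,c), edge(c,j)
round 2: derive flow(c,f) via R1 from flow(c,i), edge(i,f)
round 2: derive flow(c,j) via R1 from flow(c,c), edge(c,j)
round 2: derive flow(g,f) via R1 from flow(g,i), edge(i,f)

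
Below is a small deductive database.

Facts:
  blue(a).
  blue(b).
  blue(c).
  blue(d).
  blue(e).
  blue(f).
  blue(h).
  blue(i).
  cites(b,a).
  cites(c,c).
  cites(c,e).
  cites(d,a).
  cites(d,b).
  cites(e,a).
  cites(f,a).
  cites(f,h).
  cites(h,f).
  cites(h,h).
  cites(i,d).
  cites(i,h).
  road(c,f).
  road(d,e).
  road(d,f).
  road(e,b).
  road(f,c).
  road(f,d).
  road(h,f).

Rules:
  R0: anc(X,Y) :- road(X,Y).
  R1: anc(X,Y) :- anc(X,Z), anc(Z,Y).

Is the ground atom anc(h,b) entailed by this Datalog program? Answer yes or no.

round 1: derive anc(c,f) via R0 from road(c,f)
round 1: derive anc(d,e) via R0 from road(d,e)
round 1: derive anc(d,f) via R0 from road(d,f)
round 1: derive anc(e,b) via R0 from road(e,b)
round 1: derive anc(f,c) via R0 from road(f,c)
round 1: derive anc(f,d) via R0 from road(f,d)
round 1: derive anc(h,f) via R0 from road(h,f)
round 2: derive anc(c,c) via R1 from anc(c,f), anc(f,c)
round 2: derive anc(c,d) via R1 from anc(c,f), anc(f,d)
round 2: derive anc(d,b) via R1 from anc(d,e), anc(e,b)
round 2: derive anc(d,c) via R1 from anc(d,f), anc(f,c)
round 2: derive anc(d,d) via R1 from anc(d,f), anc(f,d)
round 2: derive anc(f,e) via R1 from anc(f,d), anc(d,e)
round 2: derive anc(f,f) via R1 from anc(f,c), anc(c,f)
round 2: derive anc(h,c) via R1 from anc(h,f), anc(f,c)
round 2: derive anc(h,d) via R1 from anc(h,f), anc(f,d)
round 3: derive anc(c,b) via R1 from anc(c,d), anc(d,b)
round 3: derive anc(c,e) via R1 from anc(c,d), anc(d,e)
round 3: derive anc(f,b) via R1 from anc(f,d), anc(d,b)
round 3: derive anc(h,b) via R1 from anc(h,d), anc(d,b)
round 3: derive anc(h,e) via R1 from anc(h,d), anc(d,e)

yes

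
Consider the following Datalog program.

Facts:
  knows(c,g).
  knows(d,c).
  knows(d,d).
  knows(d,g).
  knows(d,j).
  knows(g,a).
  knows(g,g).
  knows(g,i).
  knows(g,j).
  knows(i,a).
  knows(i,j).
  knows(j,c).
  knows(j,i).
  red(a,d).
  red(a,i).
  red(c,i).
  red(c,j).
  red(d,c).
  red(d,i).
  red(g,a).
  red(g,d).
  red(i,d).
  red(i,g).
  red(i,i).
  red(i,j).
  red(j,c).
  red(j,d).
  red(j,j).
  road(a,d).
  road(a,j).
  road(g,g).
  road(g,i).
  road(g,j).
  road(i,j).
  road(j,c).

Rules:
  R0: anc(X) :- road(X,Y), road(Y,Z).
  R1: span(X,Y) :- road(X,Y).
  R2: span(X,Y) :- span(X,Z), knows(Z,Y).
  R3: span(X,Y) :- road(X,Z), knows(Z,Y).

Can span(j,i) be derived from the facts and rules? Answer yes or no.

yes

round 1: derive span(a,d) via R1 from road(a,d)
round 1: derive span(a,j) via R1 from road(a,j)
round 1: derive span(g,g) via R1 from road(g,g)
round 1: derive span(g,i) via R1 from road(g,i)
round 1: derive span(g,j) via R1 from road(g,j)
round 1: derive span(i,j) via R1 from road(i,j)
round 1: derive span(j,c) via R1 from road(j,c)
round 1: derive span(a,c) via R3 from road(a,d), knows(d,c)
round 1: derive span(a,g) via R3 from road(a,d), knows(d,g)
round 1: derive span(a,i) via R3 from road(a,j), knows(j,i)
round 1: derive span(g,a) via R3 from road(g,g), knows(g,a)
round 1: derive span(g,c) via R3 from road(g,j), knows(j,c)
round 1: derive span(i,c) via R3 from road(i,j), knows(j,c)
round 1: derive span(i,i) via R3 from road(i,j), knows(j,i)
round 1: derive span(j,g) via R3 from road(j,c), knows(c,g)
round 2: derive span(a,a) via R2 from span(a,g), knows(g,a)
round 2: derive span(i,a) via R2 from span(i,i), knows(i,a)
round 2: derive span(i,g) via R2 from span(i,c), knows(c,g)
round 2: derive span(j,a) via R2 from span(j,g), knows(g,a)
round 2: derive span(j,i) via R2 from span(j,g), knows(g,i)
round 2: derive span(j,j) via R2 from span(j,g), knows(g,j)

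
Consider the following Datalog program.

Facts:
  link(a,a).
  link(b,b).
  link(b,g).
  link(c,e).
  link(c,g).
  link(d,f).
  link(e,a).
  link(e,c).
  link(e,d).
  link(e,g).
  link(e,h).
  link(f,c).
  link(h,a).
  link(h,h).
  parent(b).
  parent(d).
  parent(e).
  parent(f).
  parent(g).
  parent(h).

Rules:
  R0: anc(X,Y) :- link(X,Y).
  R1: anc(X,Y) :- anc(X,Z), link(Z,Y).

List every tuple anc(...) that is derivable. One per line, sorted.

round 1: derive anc(a,a) via R0 from link(a,a)
round 1: derive anc(b,b) via R0 from link(b,b)
round 1: derive anc(b,g) via R0 from link(b,g)
round 1: derive anc(c,e) via R0 from link(c,e)
round 1: derive anc(c,g) via R0 from link(c,g)
round 1: derive anc(d,f) via R0 from link(d,f)
round 1: derive anc(e,a) via R0 from link(e,a)
round 1: derive anc(e,c) via R0 from link(e,c)
round 1: derive anc(e,d) via R0 from link(e,d)
round 1: derive anc(e,g) via R0 from link(e,g)
round 1: derive anc(e,h) via R0 from link(e,h)
round 1: derive anc(f,c) via R0 from link(f,c)
round 1: derive anc(h,a) via R0 from link(h,a)
round 1: derive anc(h,h) via R0 from link(h,h)
round 2: derive anc(c,a) via R1 from anc(c,e), link(e,a)
round 2: derive anc(c,c) via R1 from anc(c,e), link(e,c)
round 2: derive anc(c,d) via R1 from anc(c,e), link(e,d)
round 2: derive anc(c,h) via R1 from anc(c,e), link(e,h)
round 2: derive anc(d,c) via R1 from anc(d,f), link(f,c)
round 2: derive anc(e,e) via R1 from anc(e,c), link(c,e)
round 2: derive anc(e,f) via R1 from anc(e,d), link(d,f)
round 2: derive anc(f,e) via R1 from anc(f,c), link(c,e)
round 2: derive anc(f,g) via R1 from anc(f,c), link(c,g)
round 3: derive anc(c,f) via R1 from anc(c,d), link(d,f)
round 3: derive anc(d,e) via R1 from anc(d,c), link(c,e)
round 3: derive anc(d,g) via R1 from anc(d,c), link(c,g)
round 3: derive anc(f,a) via R1 from anc(f,e), link(e,a)
round 3: derive anc(f,d) via R1 from anc(f,e), link(e,d)
round 3: derive anc(f,h) via R1 from anc(f,e), link(e,h)
round 4: derive anc(d,a) via R1 from anc(d,e), link(e,a)
round 4: derive anc(d,d) via R1 from anc(d,e), link(e,d)
round 4: derive anc(d,h) via R1 from anc(d,e), link(e,h)
round 4: derive anc(f,f) via R1 from anc(f,d), link(d,f)

anc(a,a)
anc(b,b)
anc(b,g)
anc(c,a)
anc(c,c)
anc(c,d)
anc(c,e)
anc(c,f)
anc(c,g)
anc(c,h)
anc(d,a)
anc(d,c)
anc(d,d)
anc(d,e)
anc(d,f)
anc(d,g)
anc(d,h)
anc(e,a)
anc(e,c)
anc(e,d)
anc(e,e)
anc(e,f)
anc(e,g)
anc(e,h)
anc(f,a)
anc(f,c)
anc(f,d)
anc(f,e)
anc(f,f)
anc(f,g)
anc(f,h)
anc(h,a)
anc(h,h)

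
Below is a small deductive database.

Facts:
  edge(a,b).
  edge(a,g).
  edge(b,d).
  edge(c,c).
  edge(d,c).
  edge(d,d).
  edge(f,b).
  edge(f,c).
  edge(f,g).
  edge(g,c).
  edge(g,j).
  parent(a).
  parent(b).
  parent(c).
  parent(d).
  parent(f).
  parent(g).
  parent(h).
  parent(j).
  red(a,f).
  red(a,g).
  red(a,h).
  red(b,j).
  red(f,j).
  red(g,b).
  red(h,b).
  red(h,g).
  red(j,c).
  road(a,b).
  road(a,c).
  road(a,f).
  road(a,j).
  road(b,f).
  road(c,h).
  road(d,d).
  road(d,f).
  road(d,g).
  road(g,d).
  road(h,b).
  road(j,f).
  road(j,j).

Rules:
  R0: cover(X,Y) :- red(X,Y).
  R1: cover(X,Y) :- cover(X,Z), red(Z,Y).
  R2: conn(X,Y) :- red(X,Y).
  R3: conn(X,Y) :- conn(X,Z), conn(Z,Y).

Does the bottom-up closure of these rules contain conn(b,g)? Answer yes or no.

no

round 1: derive conn(a,f) via R2 from red(a,f)
round 1: derive conn(a,g) via R2 from red(a,g)
round 1: derive conn(a,h) via R2 from red(a,h)
round 1: derive conn(b,j) via R2 from red(b,j)
round 1: derive conn(f,j) via R2 from red(f,j)
round 1: derive conn(g,b) via R2 from red(g,b)
round 1: derive conn(h,b) via R2 from red(h,b)
round 1: derive conn(h,g) via R2 from red(h,g)
round 1: derive conn(j,c) via R2 from red(j,c)
round 2: derive conn(a,b) via R3 from conn(a,g), conn(g,b)
round 2: derive conn(a,j) via R3 from conn(a,f), conn(f,j)
round 2: derive conn(b,c) via R3 from conn(b,j), conn(j,c)
round 2: derive conn(f,c) via R3 from conn(f,j), conn(j,c)
round 2: derive conn(g,j) via R3 from conn(g,b), conn(b,j)
round 2: derive conn(h,j) via R3 from conn(h,b), conn(b,j)
round 3: derive conn(a,c) via R3 from conn(a,b), conn(b,c)
round 3: derive conn(g,c) via R3 from conn(g,b), conn(b,c)
round 3: derive conn(h,c) via R3 from conn(h,b), conn(b,c)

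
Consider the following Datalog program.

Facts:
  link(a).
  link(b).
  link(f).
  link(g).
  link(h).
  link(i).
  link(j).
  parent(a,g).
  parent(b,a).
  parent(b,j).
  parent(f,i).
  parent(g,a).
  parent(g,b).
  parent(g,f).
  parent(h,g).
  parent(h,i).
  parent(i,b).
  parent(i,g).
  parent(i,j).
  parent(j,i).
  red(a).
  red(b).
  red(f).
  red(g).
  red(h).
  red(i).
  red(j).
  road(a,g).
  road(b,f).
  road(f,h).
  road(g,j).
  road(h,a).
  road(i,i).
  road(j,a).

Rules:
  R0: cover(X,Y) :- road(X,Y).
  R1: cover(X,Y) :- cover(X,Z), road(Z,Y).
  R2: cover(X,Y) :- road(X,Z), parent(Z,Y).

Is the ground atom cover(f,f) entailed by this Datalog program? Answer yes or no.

no

round 1: derive cover(a,g) via R0 from road(a,g)
round 1: derive cover(b,f) via R0 from road(b,f)
round 1: derive cover(f,h) via R0 from road(f,h)
round 1: derive cover(g,j) via R0 from road(g,j)
round 1: derive cover(h,a) via R0 from road(h,a)
round 1: derive cover(i,i) via R0 from road(i,i)
round 1: derive cover(j,a) via R0 from road(j,a)
round 1: derive cover(a,a) via R2 from road(a,g), parent(g,a)
round 1: derive cover(a,b) via R2 from road(a,g), parent(g,b)
round 1: derive cover(a,f) via R2 from road(a,g), parent(g,f)
round 1: derive cover(b,i) via R2 from road(b,f), parent(f,i)
round 1: derive cover(f,g) via R2 from road(f,h), parent(h,g)
round 1: derive cover(f,i) via R2 from road(f,h), parent(h,i)
round 1: derive cover(g,i) via R2 from road(g,j), parent(j,i)
round 1: derive cover(h,g) via R2 from road(h,a), parent(a,g)
round 1: derive cover(i,b) via R2 from road(i,i), parent(i,b)
round 1: derive cover(i,g) via R2 from road(i,i), parent(i,g)
round 1: derive cover(i,j) via R2 from road(i,i), parent(i,j)
round 1: derive cover(j,g) via R2 from road(j,a), parent(a,g)
round 2: derive cover(a,h) via R1 from cover(a,f), road(f,h)
round 2: derive cover(a,j) via R1 from cover(a,g), road(g,j)
round 2: derive cover(b,h) via R1 from cover(b,f), road(f,h)
round 2: derive cover(f,a) via R1 from cover(f,h), road(h,a)
round 2: derive cover(f,j) via R1 from cover(f,g), road(g,j)
round 2: derive cover(g,a) via R1 from cover(g,j), road(j,a)
round 2: derive cover(h,j) via R1 from cover(h,g), road(g,j)
round 2: derive cover(i,a) via R1 from cover(i,j), road(j,a)
round 2: derive cover(i,f) via R1 from cover(i,b), road(b,f)
round 2: derive cover(j,j) via R1 from cover(j,g), road(g,j)
round 3: derive cover(b,a) via R1 from cover(b,h), road(h,a)
round 3: derive cover(g,g) via R1 from cover(g,a), road(a,g)
round 3: derive cover(i,h) via R1 from cover(i,f), road(f,h)
round 4: derive cover(b,g) via R1 from cover(b,a), road(a,g)
round 5: derive cover(b,j) via R1 from cover(b,g), road(g,j)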